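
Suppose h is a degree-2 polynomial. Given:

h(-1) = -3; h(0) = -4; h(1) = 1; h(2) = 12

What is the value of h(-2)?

First differences: -1, 5, 11. Second differences: 6, 6.
Level-2 differences are constant, so h has degree 2.
Fitting a degree-2 polynomial gives h(t) = 3t² + 2t - 4.
Then h(-2) = 4.

4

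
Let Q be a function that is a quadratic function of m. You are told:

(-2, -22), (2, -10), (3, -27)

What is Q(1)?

-1

Write Q(m) = am² + bm + c; the 3 given values yield a linear system in the 3 coefficients.
Solving, Q(m) = -4m² + 3m.
Then Q(1) = -1.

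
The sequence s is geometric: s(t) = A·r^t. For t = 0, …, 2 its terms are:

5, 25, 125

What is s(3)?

Consecutive ratio: 25/5 = 5, and 125/25 = 5, so r = 5.
Then A·5^0 = 5 gives A = 5, and s(t) = 5·5^t.
s(3) = 5·5^3 = 625.

625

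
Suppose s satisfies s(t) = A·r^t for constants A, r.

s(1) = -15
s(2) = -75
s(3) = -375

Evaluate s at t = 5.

-9375

Consecutive ratio: -75/(-15) = 5, and -375/(-75) = 5, so r = 5.
Then A·5^1 = -15 gives A = -3, and s(t) = -3·5^t.
s(5) = -3·5^5 = -9375.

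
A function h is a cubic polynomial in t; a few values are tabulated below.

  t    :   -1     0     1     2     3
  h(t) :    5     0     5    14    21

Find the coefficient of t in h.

1

Write h(t) = at³ + bt² + ct + d; the 5 given values yield a linear system in the 4 coefficients.
Solving, h(t) = -t³ + 5t² + t.
The coefficient of t is 1.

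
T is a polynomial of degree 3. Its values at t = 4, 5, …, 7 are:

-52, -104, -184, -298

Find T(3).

Write T(t) = at³ + bt² + ct + d; the 4 given values yield a linear system in the 4 coefficients.
Solving, T(t) = -t³ + t² - 4.
Then T(3) = -22.

-22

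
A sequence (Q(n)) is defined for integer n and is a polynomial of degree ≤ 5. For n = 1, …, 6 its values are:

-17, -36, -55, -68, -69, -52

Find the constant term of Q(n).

-4

Write Q(n) = an^5 + bn^4 + cn³ + dn² + en + p; the 6 given values yield a linear system in the 6 coefficients.
Solving, the top 2 coefficients vanish, and Q(n) = n³ - 6n² - 8n - 4.
The constant term is Q(0) = -4.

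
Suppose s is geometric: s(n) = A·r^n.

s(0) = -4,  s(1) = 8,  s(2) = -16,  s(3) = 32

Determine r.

Consecutive ratio: 8/(-4) = -2, and -16/8 = -2, so r = -2.
Then A·(-2)^0 = -4 gives A = -4, and s(n) = -4·(-2)^n.

-2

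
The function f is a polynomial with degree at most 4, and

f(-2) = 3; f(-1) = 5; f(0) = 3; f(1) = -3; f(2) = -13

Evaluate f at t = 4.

Write f(t) = at^4 + bt³ + ct² + dt + e; the 5 given values yield a linear system in the 5 coefficients.
Solving, the top 2 coefficients vanish, and f(t) = -2t² - 4t + 3.
Then f(4) = -45.

-45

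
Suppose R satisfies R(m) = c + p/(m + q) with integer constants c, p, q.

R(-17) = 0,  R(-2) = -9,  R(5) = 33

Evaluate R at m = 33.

(R(m) − c)(m + q) = p for each data point; the three points give a linear system in c and q, then p follows.
Solving: c = 3, q = -3, p = 60, so R(m) = 3 + 60/(m − 3).
Then R(33) = 3 + 60/30 = 5.

5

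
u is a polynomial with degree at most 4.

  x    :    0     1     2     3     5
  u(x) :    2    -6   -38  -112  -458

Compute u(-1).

4

Write u(x) = ax^4 + bx³ + cx² + dx + e; the 5 given values yield a linear system in the 5 coefficients.
Solving, the leading coefficient vanishes, and u(x) = -3x³ - 3x² - 2x + 2.
Then u(-1) = 4.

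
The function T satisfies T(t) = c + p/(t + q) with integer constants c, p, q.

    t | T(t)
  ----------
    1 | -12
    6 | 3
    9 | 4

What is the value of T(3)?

(T(t) − c)(t + q) = p for each data point; the three points give a linear system in c and q, then p follows.
Solving: c = 6, q = 0, p = -18, so T(t) = 6 − 18/(t + 0).
Then T(3) = 6 − 18/3 = 0.

0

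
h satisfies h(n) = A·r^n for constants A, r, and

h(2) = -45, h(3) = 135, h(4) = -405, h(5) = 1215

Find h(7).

10935

Consecutive ratio: 135/(-45) = -3, and -405/135 = -3, so r = -3.
Then A·(-3)^2 = -45 gives A = -5, and h(n) = -5·(-3)^n.
h(7) = -5·(-3)^7 = 10935.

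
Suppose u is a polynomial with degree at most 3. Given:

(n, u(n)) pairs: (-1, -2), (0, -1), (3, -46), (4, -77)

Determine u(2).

-23

Write u(n) = an³ + bn² + cn + d; the 4 given values yield a linear system in the 4 coefficients.
Solving, the leading coefficient vanishes, and u(n) = -4n² - 3n - 1.
Then u(2) = -23.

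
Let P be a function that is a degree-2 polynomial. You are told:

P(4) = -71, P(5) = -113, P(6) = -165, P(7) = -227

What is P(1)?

-5

First differences: -42, -52, -62. Second differences: -10, -10.
Level-2 differences are constant, so P has degree 2.
Fitting a degree-2 polynomial gives P(k) = -5k² + 3k - 3.
Then P(1) = -5.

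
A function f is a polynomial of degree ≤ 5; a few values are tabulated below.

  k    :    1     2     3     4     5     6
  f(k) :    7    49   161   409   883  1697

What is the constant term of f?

-7

Write f(k) = ak^5 + bk^4 + ck³ + dk² + ek + p; the 6 given values yield a linear system in the 6 coefficients.
Solving, the leading coefficient vanishes, and f(k) = k^4 + k³ + 4k² + 8k - 7.
The constant term is f(0) = -7.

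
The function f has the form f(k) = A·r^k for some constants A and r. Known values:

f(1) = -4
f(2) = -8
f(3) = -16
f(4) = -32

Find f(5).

-64

Consecutive ratio: -8/(-4) = 2, and -16/(-8) = 2, so r = 2.
Then A·2^1 = -4 gives A = -2, and f(k) = -2·2^k.
f(5) = -2·2^5 = -64.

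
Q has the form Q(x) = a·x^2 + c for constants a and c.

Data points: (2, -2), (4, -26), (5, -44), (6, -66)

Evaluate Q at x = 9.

From Q(2) = -2 and Q(4) = -26: 4a + c = -2 and 16a + c = -26.
Subtracting: 12a = -24, so a = -2; then c = -2 − (-2)·4 = 6.
So Q(x) = -2x² + 6, and Q(9) = -156.

-156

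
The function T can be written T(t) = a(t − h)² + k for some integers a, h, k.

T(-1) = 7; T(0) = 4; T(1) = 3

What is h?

1

First differences -3, -1; second difference 2 = 2a, so a = 1.
Expanding, the t-coefficient is −2ah = -2h; matching it to the data gives h = 1, and then k = 3.
So T(t) = 1(t − 1)² + 3.
Hence h = 1.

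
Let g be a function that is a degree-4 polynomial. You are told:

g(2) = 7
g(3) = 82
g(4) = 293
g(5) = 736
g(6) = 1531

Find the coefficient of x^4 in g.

Write g(x) = ax^4 + bx³ + cx² + dx + e; the 5 given values yield a linear system in the 5 coefficients.
Solving, g(x) = x^4 + 2x³ - 5x² - 3x + 1.
The coefficient of x^4 is 1.

1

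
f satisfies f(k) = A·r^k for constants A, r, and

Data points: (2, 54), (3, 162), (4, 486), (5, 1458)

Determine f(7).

13122

Consecutive ratio: 162/54 = 3, and 486/162 = 3, so r = 3.
Then A·3^2 = 54 gives A = 6, and f(k) = 6·3^k.
f(7) = 6·3^7 = 13122.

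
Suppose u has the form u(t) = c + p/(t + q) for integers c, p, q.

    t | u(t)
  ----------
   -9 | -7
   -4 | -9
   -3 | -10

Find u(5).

(u(t) − c)(t + q) = p for each data point; the three points give a linear system in c and q, then p follows.
Solving: c = -5, q = -1, p = 20, so u(t) = -5 + 20/(t − 1).
Then u(5) = -5 + 20/4 = 0.

0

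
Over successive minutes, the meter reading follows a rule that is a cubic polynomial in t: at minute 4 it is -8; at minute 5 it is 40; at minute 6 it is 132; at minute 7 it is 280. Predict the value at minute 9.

792

Write the value at t as s(t).
Write s(t) = at³ + bt² + ct + d; the 4 given values yield a linear system in the 4 coefficients.
Solving, s(t) = 2t³ - 8t² - 2t.
Then s(9) = 792.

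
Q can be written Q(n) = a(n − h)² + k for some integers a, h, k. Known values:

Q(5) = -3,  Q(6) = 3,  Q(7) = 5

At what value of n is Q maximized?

7

First differences 6, 2; second difference -4 = 2a, so a = -2.
Expanding, the n-coefficient is −2ah = 4h; matching it to the data gives h = 7, and then k = 5.
So Q(n) = -2(n − 7)² + 5.
Hence h = 7.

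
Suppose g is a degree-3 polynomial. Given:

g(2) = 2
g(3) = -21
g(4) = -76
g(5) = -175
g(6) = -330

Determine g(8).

-856

First differences: -23, -55, -99, -155. Second differences: -32, -44, -56. Third differences: -12, -12.
Level-3 differences are constant, so g has degree 3.
Fitting a degree-3 polynomial gives g(m) = -2m³ + 2m² + 5m.
Then g(8) = -856.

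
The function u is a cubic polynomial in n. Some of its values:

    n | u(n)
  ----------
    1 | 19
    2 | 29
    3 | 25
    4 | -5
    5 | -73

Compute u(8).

-625

First differences: 10, -4, -30, -68. Second differences: -14, -26, -38. Third differences: -12, -12.
Level-3 differences are constant, so u has degree 3.
Fitting a degree-3 polynomial gives u(n) = -2n³ + 5n² + 9n + 7.
Then u(8) = -625.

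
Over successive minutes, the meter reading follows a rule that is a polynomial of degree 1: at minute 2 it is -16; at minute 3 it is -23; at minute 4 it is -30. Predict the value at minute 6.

-44

Write the value at x as Q(x).
First differences: -7, -7.
Level-1 differences are constant, so Q has degree 1.
Fitting a degree-1 polynomial gives Q(x) = -7x - 2.
Then Q(6) = -44.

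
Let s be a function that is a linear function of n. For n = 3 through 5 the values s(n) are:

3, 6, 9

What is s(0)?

First differences: 3, 3.
Level-1 differences are constant, so s has degree 1.
Fitting a degree-1 polynomial gives s(n) = 3n - 6.
The constant term is s(0) = -6.

-6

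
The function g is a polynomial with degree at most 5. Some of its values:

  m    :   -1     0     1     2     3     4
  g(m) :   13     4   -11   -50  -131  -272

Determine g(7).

-1235

Write g(m) = am^5 + bm^4 + cm³ + dm² + em + p; the 6 given values yield a linear system in the 6 coefficients.
Solving, the top 2 coefficients vanish, and g(m) = -3m³ - 3m² - 9m + 4.
Then g(7) = -1235.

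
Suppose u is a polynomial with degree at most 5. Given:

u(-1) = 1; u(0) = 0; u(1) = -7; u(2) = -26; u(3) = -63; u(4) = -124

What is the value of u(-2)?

First differences: -1, -7, -19, -37, -61. Second differences: -6, -12, -18, -24. Third differences: -6, -6, -6.
Level-3 differences are constant, so u has degree 3.
Fitting a degree-3 polynomial gives u(m) = -m³ - 3m² - 3m.
Then u(-2) = 2.

2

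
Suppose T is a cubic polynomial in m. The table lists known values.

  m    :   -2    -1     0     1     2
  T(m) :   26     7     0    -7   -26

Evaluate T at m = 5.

-275

Write T(m) = am³ + bm² + cm + d; the 5 given values yield a linear system in the 4 coefficients.
Solving, T(m) = -2m³ - 5m.
Then T(5) = -275.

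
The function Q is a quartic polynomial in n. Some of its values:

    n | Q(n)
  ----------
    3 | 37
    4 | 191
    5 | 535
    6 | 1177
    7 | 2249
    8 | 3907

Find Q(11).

14317

Write Q(n) = an^4 + bn³ + cn² + dn + e; the 6 given values yield a linear system in the 5 coefficients.
Solving, Q(n) = n^4 - 2n² - 7n - 5.
Then Q(11) = 14317.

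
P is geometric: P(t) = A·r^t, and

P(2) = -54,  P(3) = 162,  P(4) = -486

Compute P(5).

1458

Consecutive ratio: 162/(-54) = -3, and -486/162 = -3, so r = -3.
Then A·(-3)^2 = -54 gives A = -6, and P(t) = -6·(-3)^t.
P(5) = -6·(-3)^5 = 1458.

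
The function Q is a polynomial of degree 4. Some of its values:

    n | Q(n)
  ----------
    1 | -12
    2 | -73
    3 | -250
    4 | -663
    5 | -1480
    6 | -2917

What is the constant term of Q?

First differences: -61, -177, -413, -817, -1437. Second differences: -116, -236, -404, -620. Third differences: -120, -168, -216. Fourth differences: -48, -48.
Level-4 differences are constant, so Q has degree 4.
Fitting a degree-4 polynomial gives Q(n) = -2n^4 - 8n² - 7n + 5.
The constant term is Q(0) = 5.

5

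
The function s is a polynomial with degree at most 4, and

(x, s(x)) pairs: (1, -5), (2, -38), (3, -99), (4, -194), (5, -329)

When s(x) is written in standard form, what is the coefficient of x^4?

Write s(x) = ax^4 + bx³ + cx² + dx + e; the 5 given values yield a linear system in the 5 coefficients.
Solving, the leading coefficient vanishes, and s(x) = -x³ - 8x² - 2x + 6.
The coefficient of x^4 is 0.

0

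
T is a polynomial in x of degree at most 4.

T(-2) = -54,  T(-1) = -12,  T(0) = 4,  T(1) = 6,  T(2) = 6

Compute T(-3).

First differences: 42, 16, 2, 0. Second differences: -26, -14, -2. Third differences: 12, 12.
Level-3 differences are constant, so T has degree 3.
Fitting a degree-3 polynomial gives T(x) = 2x³ - 7x² + 7x + 4.
Then T(-3) = -134.

-134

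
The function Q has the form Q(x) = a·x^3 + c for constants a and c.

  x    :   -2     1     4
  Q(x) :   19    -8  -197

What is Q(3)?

-86

From Q(-2) = 19 and Q(1) = -8: -8a + c = 19 and 1a + c = -8.
Subtracting: 9a = -27, so a = -3; then c = 19 − (-3)·(-8) = -5.
So Q(x) = -3x³ − 5, and Q(3) = -86.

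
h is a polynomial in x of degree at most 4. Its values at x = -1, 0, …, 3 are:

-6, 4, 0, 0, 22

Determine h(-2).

Write h(x) = ax^4 + bx³ + cx² + dx + e; the 5 given values yield a linear system in the 5 coefficients.
Solving, the leading coefficient vanishes, and h(x) = 3x³ - 7x² + 4.
Then h(-2) = -48.

-48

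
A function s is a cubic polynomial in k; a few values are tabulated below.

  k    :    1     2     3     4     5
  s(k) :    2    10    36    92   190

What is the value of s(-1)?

-8

First differences: 8, 26, 56, 98. Second differences: 18, 30, 42. Third differences: 12, 12.
Level-3 differences are constant, so s has degree 3.
Fitting a degree-3 polynomial gives s(k) = 2k³ - 3k² + 3k.
Then s(-1) = -8.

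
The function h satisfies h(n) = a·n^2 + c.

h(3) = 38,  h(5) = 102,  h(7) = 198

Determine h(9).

From h(3) = 38 and h(5) = 102: 9a + c = 38 and 25a + c = 102.
Subtracting: 16a = 64, so a = 4; then c = 38 − 4·9 = 2.
So h(n) = 4n² + 2, and h(9) = 326.

326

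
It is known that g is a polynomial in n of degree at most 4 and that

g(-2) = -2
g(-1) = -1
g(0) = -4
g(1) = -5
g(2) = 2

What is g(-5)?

Write g(n) = an^4 + bn³ + cn² + dn + e; the 5 given values yield a linear system in the 5 coefficients.
Solving, the leading coefficient vanishes, and g(n) = n³ + n² - 3n - 4.
Then g(-5) = -89.

-89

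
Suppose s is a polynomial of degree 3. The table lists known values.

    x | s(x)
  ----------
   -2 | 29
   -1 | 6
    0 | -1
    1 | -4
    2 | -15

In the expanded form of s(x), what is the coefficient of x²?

2

First differences: -23, -7, -3, -11. Second differences: 16, 4, -8. Third differences: -12, -12.
Level-3 differences are constant, so s has degree 3.
Fitting a degree-3 polynomial gives s(x) = -2x³ + 2x² - 3x - 1.
The coefficient of x² is 2.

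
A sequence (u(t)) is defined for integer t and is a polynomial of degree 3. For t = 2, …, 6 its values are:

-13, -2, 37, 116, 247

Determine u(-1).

2

First differences: 11, 39, 79, 131. Second differences: 28, 40, 52. Third differences: 12, 12.
Level-3 differences are constant, so u has degree 3.
Fitting a degree-3 polynomial gives u(t) = 2t³ - 4t² - 7t + 1.
Then u(-1) = 2.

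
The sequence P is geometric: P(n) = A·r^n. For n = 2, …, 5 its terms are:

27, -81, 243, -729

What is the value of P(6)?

Consecutive ratio: -81/27 = -3, and 243/(-81) = -3, so r = -3.
Then A·(-3)^2 = 27 gives A = 3, and P(n) = 3·(-3)^n.
P(6) = 3·(-3)^6 = 2187.

2187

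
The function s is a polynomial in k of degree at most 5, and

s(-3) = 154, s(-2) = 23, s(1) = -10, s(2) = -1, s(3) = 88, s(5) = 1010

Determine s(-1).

Write s(k) = ak^5 + bk^4 + ck³ + dk² + ek + p; the 6 given values yield a linear system in the 6 coefficients.
Solving, the leading coefficient vanishes, and s(k) = 2k^4 - k³ - 4k² - 2k - 5.
Then s(-1) = -4.

-4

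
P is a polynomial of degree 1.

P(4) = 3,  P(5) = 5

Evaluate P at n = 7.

Write P(n) = an + b; the 2 given values yield a linear system in the 2 coefficients.
Solving, P(n) = 2n - 5.
Then P(7) = 9.

9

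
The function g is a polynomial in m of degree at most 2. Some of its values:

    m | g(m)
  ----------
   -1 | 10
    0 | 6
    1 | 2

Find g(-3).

18

First differences: -4, -4.
Level-1 differences are constant, so g has degree 1.
Fitting a degree-1 polynomial gives g(m) = -4m + 6.
Then g(-3) = 18.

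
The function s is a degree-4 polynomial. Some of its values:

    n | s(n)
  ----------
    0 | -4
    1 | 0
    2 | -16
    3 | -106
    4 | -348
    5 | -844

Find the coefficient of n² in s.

First differences: 4, -16, -90, -242, -496. Second differences: -20, -74, -152, -254. Third differences: -54, -78, -102. Fourth differences: -24, -24.
Level-4 differences are constant, so s has degree 4.
Fitting a degree-4 polynomial gives s(n) = -n^4 - 3n³ + 6n² + 2n - 4.
The coefficient of n² is 6.

6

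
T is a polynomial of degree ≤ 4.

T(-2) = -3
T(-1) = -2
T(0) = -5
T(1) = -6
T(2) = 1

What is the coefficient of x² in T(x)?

1

First differences: 1, -3, -1, 7. Second differences: -4, 2, 8. Third differences: 6, 6.
Level-3 differences are constant, so T has degree 3.
Fitting a degree-3 polynomial gives T(x) = x³ + x² - 3x - 5.
The coefficient of x² is 1.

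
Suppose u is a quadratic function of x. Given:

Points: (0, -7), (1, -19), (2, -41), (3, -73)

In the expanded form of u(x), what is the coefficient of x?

First differences: -12, -22, -32. Second differences: -10, -10.
Level-2 differences are constant, so u has degree 2.
Fitting a degree-2 polynomial gives u(x) = -5x² - 7x - 7.
The coefficient of x is -7.

-7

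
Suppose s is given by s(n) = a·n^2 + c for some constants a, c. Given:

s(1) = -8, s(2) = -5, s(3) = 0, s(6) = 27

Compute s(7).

40

From s(1) = -8 and s(2) = -5: 1a + c = -8 and 4a + c = -5.
Subtracting: 3a = 3, so a = 1; then c = -8 − 1·1 = -9.
So s(n) = 1n² − 9, and s(7) = 40.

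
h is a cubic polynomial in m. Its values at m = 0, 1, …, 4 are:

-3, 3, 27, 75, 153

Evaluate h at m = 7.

627

Write h(m) = am³ + bm² + cm + d; the 5 given values yield a linear system in the 4 coefficients.
Solving, h(m) = m³ + 6m² - m - 3.
Then h(7) = 627.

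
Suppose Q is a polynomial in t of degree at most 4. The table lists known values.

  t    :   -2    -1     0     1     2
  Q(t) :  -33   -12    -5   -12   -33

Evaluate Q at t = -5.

-180

First differences: 21, 7, -7, -21. Second differences: -14, -14, -14.
Level-2 differences are constant, so Q has degree 2.
Fitting a degree-2 polynomial gives Q(t) = -7t² - 5.
Then Q(-5) = -180.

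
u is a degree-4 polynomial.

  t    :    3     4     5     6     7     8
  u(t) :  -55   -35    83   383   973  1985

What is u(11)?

9233

First differences: 20, 118, 300, 590, 1012. Second differences: 98, 182, 290, 422. Third differences: 84, 108, 132. Fourth differences: 24, 24.
Level-4 differences are constant, so u has degree 4.
Fitting a degree-4 polynomial gives u(t) = t^4 - 4t³ - 7t - 7.
Then u(11) = 9233.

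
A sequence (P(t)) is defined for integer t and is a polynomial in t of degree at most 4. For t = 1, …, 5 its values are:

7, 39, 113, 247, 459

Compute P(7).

Write P(t) = at^4 + bt³ + ct² + dt + e; the 5 given values yield a linear system in the 5 coefficients.
Solving, the leading coefficient vanishes, and P(t) = 3t³ + 3t² + 2t - 1.
Then P(7) = 1189.

1189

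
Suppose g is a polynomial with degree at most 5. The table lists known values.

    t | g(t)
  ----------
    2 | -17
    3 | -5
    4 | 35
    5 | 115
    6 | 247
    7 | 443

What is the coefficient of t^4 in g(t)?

Write g(t) = at^5 + bt^4 + ct³ + dt² + et + p; the 6 given values yield a linear system in the 6 coefficients.
Solving, the top 2 coefficients vanish, and g(t) = 2t³ - 4t² - 6t - 5.
The coefficient of t^4 is 0.

0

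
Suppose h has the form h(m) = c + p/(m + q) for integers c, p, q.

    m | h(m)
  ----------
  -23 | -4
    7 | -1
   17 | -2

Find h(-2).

(h(m) − c)(m + q) = p for each data point; the three points give a linear system in c and q, then p follows.
Solving: c = -3, q = 3, p = 20, so h(m) = -3 + 20/(m + 3).
Then h(-2) = -3 + 20/1 = 17.

17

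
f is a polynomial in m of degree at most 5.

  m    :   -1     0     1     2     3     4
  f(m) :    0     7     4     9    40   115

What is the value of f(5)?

First differences: 7, -3, 5, 31, 75. Second differences: -10, 8, 26, 44. Third differences: 18, 18, 18.
Level-3 differences are constant, so f has degree 3.
Extending the table by one column gives the next first difference 137, so f(5) = 115 + 137 = 252.

252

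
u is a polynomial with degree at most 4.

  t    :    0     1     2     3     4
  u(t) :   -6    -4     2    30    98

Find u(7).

First differences: 2, 6, 28, 68. Second differences: 4, 22, 40. Third differences: 18, 18.
Level-3 differences are constant, so u has degree 3.
Fitting a degree-3 polynomial gives u(t) = 3t³ - 7t² + 6t - 6.
Then u(7) = 722.

722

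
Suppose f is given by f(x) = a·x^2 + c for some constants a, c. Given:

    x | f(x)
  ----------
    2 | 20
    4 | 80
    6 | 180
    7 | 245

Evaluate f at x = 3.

From f(2) = 20 and f(4) = 80: 4a + c = 20 and 16a + c = 80.
Subtracting: 12a = 60, so a = 5; then c = 20 − 5·4 = 0.
So f(x) = 5x² + 0, and f(3) = 45.

45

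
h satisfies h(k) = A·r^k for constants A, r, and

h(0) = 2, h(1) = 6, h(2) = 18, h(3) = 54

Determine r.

Consecutive ratio: 6/2 = 3, and 18/6 = 3, so r = 3.
Then A·3^0 = 2 gives A = 2, and h(k) = 2·3^k.

3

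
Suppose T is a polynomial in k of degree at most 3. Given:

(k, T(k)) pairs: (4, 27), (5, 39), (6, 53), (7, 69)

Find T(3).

First differences: 12, 14, 16. Second differences: 2, 2.
Level-2 differences are constant, so T has degree 2.
Fitting a degree-2 polynomial gives T(k) = k² + 3k - 1.
Then T(3) = 17.

17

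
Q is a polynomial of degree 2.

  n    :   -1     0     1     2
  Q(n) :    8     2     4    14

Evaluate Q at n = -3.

First differences: -6, 2, 10. Second differences: 8, 8.
Level-2 differences are constant, so Q has degree 2.
Fitting a degree-2 polynomial gives Q(n) = 4n² - 2n + 2.
Then Q(-3) = 44.

44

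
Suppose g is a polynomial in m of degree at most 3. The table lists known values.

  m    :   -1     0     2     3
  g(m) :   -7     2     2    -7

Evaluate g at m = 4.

Write g(m) = am³ + bm² + cm + d; the 4 given values yield a linear system in the 4 coefficients.
Solving, the leading coefficient vanishes, and g(m) = -3m² + 6m + 2.
Then g(4) = -22.

-22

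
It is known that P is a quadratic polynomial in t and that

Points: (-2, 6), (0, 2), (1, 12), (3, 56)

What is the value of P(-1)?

0

Write P(t) = at² + bt + c; the 4 given values yield a linear system in the 3 coefficients.
Solving, P(t) = 4t² + 6t + 2.
Then P(-1) = 0.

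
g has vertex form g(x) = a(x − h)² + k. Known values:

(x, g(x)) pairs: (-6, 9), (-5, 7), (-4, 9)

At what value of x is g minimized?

-5

First differences -2, 2; second difference 4 = 2a, so a = 2.
Expanding, the x-coefficient is −2ah = -4h; matching it to the data gives h = -5, and then k = 7.
So g(x) = 2(x + 5)² + 7.
Hence h = -5.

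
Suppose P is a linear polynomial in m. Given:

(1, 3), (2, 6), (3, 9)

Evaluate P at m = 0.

First differences: 3, 3.
Level-1 differences are constant, so P has degree 1.
Fitting a degree-1 polynomial gives P(m) = 3m.
Then P(0) = 0.

0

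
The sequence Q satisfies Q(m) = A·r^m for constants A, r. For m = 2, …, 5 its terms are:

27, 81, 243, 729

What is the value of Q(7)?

6561

Consecutive ratio: 81/27 = 3, and 243/81 = 3, so r = 3.
Then A·3^2 = 27 gives A = 3, and Q(m) = 3·3^m.
Q(7) = 3·3^7 = 6561.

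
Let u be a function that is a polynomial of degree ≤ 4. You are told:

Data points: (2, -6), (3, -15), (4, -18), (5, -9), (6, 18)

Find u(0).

First differences: -9, -3, 9, 27. Second differences: 6, 12, 18. Third differences: 6, 6.
Level-3 differences are constant, so u has degree 3.
Fitting a degree-3 polynomial gives u(k) = k³ - 6k² + 2k + 6.
Then u(0) = 6.

6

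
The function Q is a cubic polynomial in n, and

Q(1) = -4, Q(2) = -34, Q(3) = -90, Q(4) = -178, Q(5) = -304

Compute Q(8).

First differences: -30, -56, -88, -126. Second differences: -26, -32, -38. Third differences: -6, -6.
Level-3 differences are constant, so Q has degree 3.
Fitting a degree-3 polynomial gives Q(n) = -n³ - 7n² - 2n + 6.
Then Q(8) = -970.

-970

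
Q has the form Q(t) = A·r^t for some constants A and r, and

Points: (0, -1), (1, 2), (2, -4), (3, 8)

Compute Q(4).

-16

Consecutive ratio: 2/(-1) = -2, and -4/2 = -2, so r = -2.
Then A·(-2)^0 = -1 gives A = -1, and Q(t) = -1·(-2)^t.
Q(4) = -1·(-2)^4 = -16.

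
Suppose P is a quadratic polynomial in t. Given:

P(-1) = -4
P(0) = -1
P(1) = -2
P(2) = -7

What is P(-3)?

Write P(t) = at² + bt + c; the 4 given values yield a linear system in the 3 coefficients.
Solving, P(t) = -2t² + t - 1.
Then P(-3) = -22.

-22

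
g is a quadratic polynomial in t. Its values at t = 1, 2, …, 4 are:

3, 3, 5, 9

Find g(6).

23

First differences: 0, 2, 4. Second differences: 2, 2.
Level-2 differences are constant, so g has degree 2.
Fitting a degree-2 polynomial gives g(t) = t² - 3t + 5.
Then g(6) = 23.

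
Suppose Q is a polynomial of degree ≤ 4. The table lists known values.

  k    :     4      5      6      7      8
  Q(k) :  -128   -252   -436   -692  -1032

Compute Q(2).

-12

First differences: -124, -184, -256, -340. Second differences: -60, -72, -84. Third differences: -12, -12.
Level-3 differences are constant, so Q has degree 3.
Fitting a degree-3 polynomial gives Q(k) = -2k³ - 2k + 8.
Then Q(2) = -12.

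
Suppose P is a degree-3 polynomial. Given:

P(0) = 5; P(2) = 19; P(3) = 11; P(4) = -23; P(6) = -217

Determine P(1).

13

Write P(x) = ax³ + bx² + cx + d; the 5 given values yield a linear system in the 4 coefficients.
Solving, P(x) = -2x³ + 5x² + 5x + 5.
Then P(1) = 13.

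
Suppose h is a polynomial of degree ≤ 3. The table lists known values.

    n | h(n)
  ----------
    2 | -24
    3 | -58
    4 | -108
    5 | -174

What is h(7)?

-354

Write h(n) = an³ + bn² + cn + d; the 4 given values yield a linear system in the 4 coefficients.
Solving, the leading coefficient vanishes, and h(n) = -8n² + 6n - 4.
Then h(7) = -354.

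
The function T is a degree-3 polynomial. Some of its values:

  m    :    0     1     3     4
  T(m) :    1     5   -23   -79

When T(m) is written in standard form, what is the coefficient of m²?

Write T(m) = am³ + bm² + cm + d; the 4 given values yield a linear system in the 4 coefficients.
Solving, T(m) = -2m³ + 2m² + 4m + 1.
The coefficient of m² is 2.

2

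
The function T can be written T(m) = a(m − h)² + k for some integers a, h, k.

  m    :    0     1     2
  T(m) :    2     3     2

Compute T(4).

-6

First differences 1, -1; second difference -2 = 2a, so a = -1.
Expanding, the m-coefficient is −2ah = 2h; matching it to the data gives h = 1, and then k = 3.
So T(m) = -1(m − 1)² + 3.
T(4) = -1·3² + 3 = -6.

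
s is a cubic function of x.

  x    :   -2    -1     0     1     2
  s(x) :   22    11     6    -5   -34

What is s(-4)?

110

Write s(x) = ax³ + bx² + cx + d; the 5 given values yield a linear system in the 4 coefficients.
Solving, s(x) = -2x³ - 3x² - 6x + 6.
Then s(-4) = 110.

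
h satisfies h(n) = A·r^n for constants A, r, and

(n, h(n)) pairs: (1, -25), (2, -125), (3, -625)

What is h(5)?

Consecutive ratio: -125/(-25) = 5, and -625/(-125) = 5, so r = 5.
Then A·5^1 = -25 gives A = -5, and h(n) = -5·5^n.
h(5) = -5·5^5 = -15625.

-15625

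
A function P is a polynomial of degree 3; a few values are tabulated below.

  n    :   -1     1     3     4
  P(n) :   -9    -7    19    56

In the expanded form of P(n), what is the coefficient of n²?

0

Write P(n) = an³ + bn² + cn + d; the 4 given values yield a linear system in the 4 coefficients.
Solving, P(n) = n³ - 8.
The coefficient of n² is 0.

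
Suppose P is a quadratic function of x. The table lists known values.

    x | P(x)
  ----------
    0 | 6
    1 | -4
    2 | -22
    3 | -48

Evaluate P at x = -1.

8

First differences: -10, -18, -26. Second differences: -8, -8.
Level-2 differences are constant, so P has degree 2.
Fitting a degree-2 polynomial gives P(x) = -4x² - 6x + 6.
Then P(-1) = 8.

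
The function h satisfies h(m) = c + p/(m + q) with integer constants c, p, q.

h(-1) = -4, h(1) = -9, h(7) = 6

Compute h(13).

3

(h(m) − c)(m + q) = p for each data point; the three points give a linear system in c and q, then p follows.
Solving: c = 1, q = -3, p = 20, so h(m) = 1 + 20/(m − 3).
Then h(13) = 1 + 20/10 = 3.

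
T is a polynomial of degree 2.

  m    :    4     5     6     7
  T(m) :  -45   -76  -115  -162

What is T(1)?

0

First differences: -31, -39, -47. Second differences: -8, -8.
Level-2 differences are constant, so T has degree 2.
Fitting a degree-2 polynomial gives T(m) = -4m² + 5m - 1.
Then T(1) = 0.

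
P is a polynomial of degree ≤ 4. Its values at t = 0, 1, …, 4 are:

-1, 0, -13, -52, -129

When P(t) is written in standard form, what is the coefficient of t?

Write P(t) = at^4 + bt³ + ct² + dt + e; the 5 given values yield a linear system in the 5 coefficients.
Solving, the leading coefficient vanishes, and P(t) = -2t³ - t² + 4t - 1.
The coefficient of t is 4.

4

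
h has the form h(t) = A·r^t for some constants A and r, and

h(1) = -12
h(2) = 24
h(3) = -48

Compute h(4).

Consecutive ratio: 24/(-12) = -2, and -48/24 = -2, so r = -2.
Then A·(-2)^1 = -12 gives A = 6, and h(t) = 6·(-2)^t.
h(4) = 6·(-2)^4 = 96.

96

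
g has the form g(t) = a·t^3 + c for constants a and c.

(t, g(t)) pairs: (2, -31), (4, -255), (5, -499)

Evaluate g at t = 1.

-3

From g(2) = -31 and g(4) = -255: 8a + c = -31 and 64a + c = -255.
Subtracting: 56a = -224, so a = -4; then c = -31 − (-4)·8 = 1.
So g(t) = -4t³ + 1, and g(1) = -3.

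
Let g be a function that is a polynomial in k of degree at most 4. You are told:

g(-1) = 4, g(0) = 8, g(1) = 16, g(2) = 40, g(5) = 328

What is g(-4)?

Write g(k) = ak^4 + bk³ + ck² + dk + e; the 5 given values yield a linear system in the 5 coefficients.
Solving, the leading coefficient vanishes, and g(k) = 2k³ + 2k² + 4k + 8.
Then g(-4) = -104.

-104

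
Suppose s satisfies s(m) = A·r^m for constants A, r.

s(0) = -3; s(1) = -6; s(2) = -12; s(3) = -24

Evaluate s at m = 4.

-48

Consecutive ratio: -6/(-3) = 2, and -12/(-6) = 2, so r = 2.
Then A·2^0 = -3 gives A = -3, and s(m) = -3·2^m.
s(4) = -3·2^4 = -48.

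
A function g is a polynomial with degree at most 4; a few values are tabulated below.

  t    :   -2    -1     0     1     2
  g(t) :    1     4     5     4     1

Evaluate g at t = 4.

-11

First differences: 3, 1, -1, -3. Second differences: -2, -2, -2.
Level-2 differences are constant, so g has degree 2.
Fitting a degree-2 polynomial gives g(t) = -t² + 5.
Then g(4) = -11.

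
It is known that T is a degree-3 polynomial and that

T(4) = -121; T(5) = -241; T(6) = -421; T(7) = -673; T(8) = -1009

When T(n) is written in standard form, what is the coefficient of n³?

First differences: -120, -180, -252, -336. Second differences: -60, -72, -84. Third differences: -12, -12.
Level-3 differences are constant, so T has degree 3.
Fitting a degree-3 polynomial gives T(n) = -2n³ + 2n - 1.
The coefficient of n³ is -2.

-2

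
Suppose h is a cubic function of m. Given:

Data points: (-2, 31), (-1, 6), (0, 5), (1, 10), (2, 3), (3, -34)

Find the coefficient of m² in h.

First differences: -25, -1, 5, -7, -37. Second differences: 24, 6, -12, -30. Third differences: -18, -18, -18.
Level-3 differences are constant, so h has degree 3.
Fitting a degree-3 polynomial gives h(m) = -3m³ + 3m² + 5m + 5.
The coefficient of m² is 3.

3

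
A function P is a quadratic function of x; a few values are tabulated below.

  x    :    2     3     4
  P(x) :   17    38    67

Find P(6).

Write P(x) = ax² + bx + c; the 3 given values yield a linear system in the 3 coefficients.
Solving, P(x) = 4x² + x - 1.
Then P(6) = 149.

149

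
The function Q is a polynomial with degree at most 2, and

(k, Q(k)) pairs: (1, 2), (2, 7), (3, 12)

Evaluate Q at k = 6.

Write Q(k) = ak² + bk + c; the 3 given values yield a linear system in the 3 coefficients.
Solving, the leading coefficient vanishes, and Q(k) = 5k - 3.
Then Q(6) = 27.

27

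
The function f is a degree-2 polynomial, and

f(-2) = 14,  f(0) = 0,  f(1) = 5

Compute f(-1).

3

Write f(x) = ax² + bx + c; the 3 given values yield a linear system in the 3 coefficients.
Solving, f(x) = 4x² + x.
Then f(-1) = 3.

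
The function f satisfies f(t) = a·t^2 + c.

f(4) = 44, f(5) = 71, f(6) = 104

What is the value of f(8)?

188

From f(4) = 44 and f(5) = 71: 16a + c = 44 and 25a + c = 71.
Subtracting: 9a = 27, so a = 3; then c = 44 − 3·16 = -4.
So f(t) = 3t² − 4, and f(8) = 188.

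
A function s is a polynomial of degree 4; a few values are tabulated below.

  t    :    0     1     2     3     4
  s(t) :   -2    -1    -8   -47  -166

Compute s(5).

-437

Write s(t) = at^4 + bt³ + ct² + dt + e; the 5 given values yield a linear system in the 5 coefficients.
Solving, s(t) = -t^4 + 2t³ - 3t² + 3t - 2.
Then s(5) = -437.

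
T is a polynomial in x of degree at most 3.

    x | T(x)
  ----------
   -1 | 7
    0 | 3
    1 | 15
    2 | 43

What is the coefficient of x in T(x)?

Write T(x) = ax³ + bx² + cx + d; the 4 given values yield a linear system in the 4 coefficients.
Solving, the leading coefficient vanishes, and T(x) = 8x² + 4x + 3.
The coefficient of x is 4.

4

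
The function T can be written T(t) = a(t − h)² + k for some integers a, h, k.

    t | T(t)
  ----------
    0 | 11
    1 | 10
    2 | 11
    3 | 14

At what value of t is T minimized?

First differences -1, 1, 3; second difference 2 = 2a, so a = 1.
Expanding, the t-coefficient is −2ah = -2h; matching it to the data gives h = 1, and then k = 10.
So T(t) = 1(t − 1)² + 10.
Hence h = 1.

1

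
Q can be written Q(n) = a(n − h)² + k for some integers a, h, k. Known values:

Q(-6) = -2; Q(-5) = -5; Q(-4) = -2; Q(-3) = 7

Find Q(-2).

22

First differences -3, 3, 9; second difference 6 = 2a, so a = 3.
Expanding, the n-coefficient is −2ah = -6h; matching it to the data gives h = -5, and then k = -5.
So Q(n) = 3(n + 5)² − 5.
Q(-2) = 3·3² − 5 = 22.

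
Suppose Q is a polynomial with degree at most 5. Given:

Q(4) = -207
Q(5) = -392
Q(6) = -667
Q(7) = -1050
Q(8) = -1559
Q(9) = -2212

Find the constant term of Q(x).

First differences: -185, -275, -383, -509, -653. Second differences: -90, -108, -126, -144. Third differences: -18, -18, -18.
Level-3 differences are constant, so Q has degree 3.
Fitting a degree-3 polynomial gives Q(x) = -3x³ - 2x - 7.
The constant term is Q(0) = -7.

-7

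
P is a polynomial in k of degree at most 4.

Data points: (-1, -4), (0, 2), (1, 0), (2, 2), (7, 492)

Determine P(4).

66

Write P(k) = ak^4 + bk³ + ck² + dk + e; the 5 given values yield a linear system in the 5 coefficients.
Solving, the leading coefficient vanishes, and P(k) = 2k³ - 4k² + 2.
Then P(4) = 66.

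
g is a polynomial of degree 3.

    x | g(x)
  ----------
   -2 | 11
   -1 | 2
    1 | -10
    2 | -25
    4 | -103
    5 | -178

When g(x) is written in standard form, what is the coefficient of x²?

Write g(x) = ax³ + bx² + cx + d; the 6 given values yield a linear system in the 4 coefficients.
Solving, g(x) = -x³ - x² - 5x - 3.
The coefficient of x² is -1.

-1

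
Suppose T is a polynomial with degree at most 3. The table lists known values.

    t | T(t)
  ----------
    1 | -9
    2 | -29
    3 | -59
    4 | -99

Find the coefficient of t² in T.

-5

Write T(t) = at³ + bt² + ct + d; the 4 given values yield a linear system in the 4 coefficients.
Solving, the leading coefficient vanishes, and T(t) = -5t² - 5t + 1.
The coefficient of t² is -5.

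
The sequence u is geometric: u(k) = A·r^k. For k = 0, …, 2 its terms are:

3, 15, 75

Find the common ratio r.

5

Consecutive ratio: 15/3 = 5, and 75/15 = 5, so r = 5.
Then A·5^0 = 3 gives A = 3, and u(k) = 3·5^k.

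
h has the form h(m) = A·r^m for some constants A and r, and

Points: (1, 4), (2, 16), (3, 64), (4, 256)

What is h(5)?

Consecutive ratio: 16/4 = 4, and 64/16 = 4, so r = 4.
Then A·4^1 = 4 gives A = 1, and h(m) = 1·4^m.
h(5) = 1·4^5 = 1024.

1024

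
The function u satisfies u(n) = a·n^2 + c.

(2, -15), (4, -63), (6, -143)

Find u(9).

From u(2) = -15 and u(4) = -63: 4a + c = -15 and 16a + c = -63.
Subtracting: 12a = -48, so a = -4; then c = -15 − (-4)·4 = 1.
So u(n) = -4n² + 1, and u(9) = -323.

-323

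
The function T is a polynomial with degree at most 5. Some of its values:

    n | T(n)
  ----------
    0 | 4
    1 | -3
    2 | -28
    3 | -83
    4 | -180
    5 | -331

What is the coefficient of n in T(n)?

-2

Write T(n) = an^5 + bn^4 + cn³ + dn² + en + p; the 6 given values yield a linear system in the 6 coefficients.
Solving, the top 2 coefficients vanish, and T(n) = -2n³ - 3n² - 2n + 4.
The coefficient of n is -2.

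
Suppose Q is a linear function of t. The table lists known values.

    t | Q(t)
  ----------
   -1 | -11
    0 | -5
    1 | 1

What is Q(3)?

13

First differences: 6, 6.
Level-1 differences are constant, so Q has degree 1.
Fitting a degree-1 polynomial gives Q(t) = 6t - 5.
Then Q(3) = 13.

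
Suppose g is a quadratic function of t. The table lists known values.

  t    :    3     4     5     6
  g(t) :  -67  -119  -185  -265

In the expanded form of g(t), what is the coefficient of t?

First differences: -52, -66, -80. Second differences: -14, -14.
Level-2 differences are constant, so g has degree 2.
Fitting a degree-2 polynomial gives g(t) = -7t² - 3t + 5.
The coefficient of t is -3.

-3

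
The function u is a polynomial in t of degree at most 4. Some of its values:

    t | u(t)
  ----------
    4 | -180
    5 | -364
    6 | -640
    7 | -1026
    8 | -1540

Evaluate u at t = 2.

-16

First differences: -184, -276, -386, -514. Second differences: -92, -110, -128. Third differences: -18, -18.
Level-3 differences are constant, so u has degree 3.
Fitting a degree-3 polynomial gives u(t) = -3t³ - t² + 8t - 4.
Then u(2) = -16.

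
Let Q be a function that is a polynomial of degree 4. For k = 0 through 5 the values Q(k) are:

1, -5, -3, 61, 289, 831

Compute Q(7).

3697

First differences: -6, 2, 64, 228, 542. Second differences: 8, 62, 164, 314. Third differences: 54, 102, 150. Fourth differences: 48, 48.
Level-4 differences are constant, so Q has degree 4.
Fitting a degree-4 polynomial gives Q(k) = 2k^4 - 3k³ - k² - 4k + 1.
Then Q(7) = 3697.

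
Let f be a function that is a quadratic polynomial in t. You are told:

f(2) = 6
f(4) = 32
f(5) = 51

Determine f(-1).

-3

Write f(t) = at² + bt + c; the 3 given values yield a linear system in the 3 coefficients.
Solving, f(t) = 2t² + t - 4.
Then f(-1) = -3.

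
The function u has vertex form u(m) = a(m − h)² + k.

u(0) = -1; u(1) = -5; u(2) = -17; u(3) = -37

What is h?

0

First differences -4, -12, -20; second difference -8 = 2a, so a = -4.
Expanding, the m-coefficient is −2ah = 8h; matching it to the data gives h = 0, and then k = -1.
So u(m) = -4(m + 0)² − 1.
Hence h = 0.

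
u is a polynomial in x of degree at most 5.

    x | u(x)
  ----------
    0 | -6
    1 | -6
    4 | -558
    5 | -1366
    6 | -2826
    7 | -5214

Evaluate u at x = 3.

Write u(x) = ax^5 + bx^4 + cx³ + dx² + ex + p; the 6 given values yield a linear system in the 6 coefficients.
Solving, the leading coefficient vanishes, and u(x) = -2x^4 - 2x³ + 6x² - 2x - 6.
Then u(3) = -174.

-174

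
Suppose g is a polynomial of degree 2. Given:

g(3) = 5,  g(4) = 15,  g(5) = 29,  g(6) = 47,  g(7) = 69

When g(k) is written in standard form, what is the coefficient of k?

First differences: 10, 14, 18, 22. Second differences: 4, 4, 4.
Level-2 differences are constant, so g has degree 2.
Fitting a degree-2 polynomial gives g(k) = 2k² - 4k - 1.
The coefficient of k is -4.

-4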